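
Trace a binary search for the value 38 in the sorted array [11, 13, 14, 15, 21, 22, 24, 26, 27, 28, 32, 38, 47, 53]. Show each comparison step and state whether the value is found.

Binary search for 38 in [11, 13, 14, 15, 21, 22, 24, 26, 27, 28, 32, 38, 47, 53]:

lo=0, hi=13, mid=6, arr[mid]=24 -> 24 < 38, search right half
lo=7, hi=13, mid=10, arr[mid]=32 -> 32 < 38, search right half
lo=11, hi=13, mid=12, arr[mid]=47 -> 47 > 38, search left half
lo=11, hi=11, mid=11, arr[mid]=38 -> Found target at index 11!

Binary search finds 38 at index 11 after 4 comparisons. The search repeatedly halves the search space by comparing with the middle element.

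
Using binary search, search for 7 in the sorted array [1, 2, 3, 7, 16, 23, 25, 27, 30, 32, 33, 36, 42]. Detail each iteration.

Binary search for 7 in [1, 2, 3, 7, 16, 23, 25, 27, 30, 32, 33, 36, 42]:

lo=0, hi=12, mid=6, arr[mid]=25 -> 25 > 7, search left half
lo=0, hi=5, mid=2, arr[mid]=3 -> 3 < 7, search right half
lo=3, hi=5, mid=4, arr[mid]=16 -> 16 > 7, search left half
lo=3, hi=3, mid=3, arr[mid]=7 -> Found target at index 3!

Binary search finds 7 at index 3 after 4 comparisons. The search repeatedly halves the search space by comparing with the middle element.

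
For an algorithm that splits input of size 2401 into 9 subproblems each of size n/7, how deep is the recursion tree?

For divide and conquer with division factor 7:

Problem sizes at each level:
Level 0: 2401
Level 1: 343
Level 2: 49
Level 3: 7
Level 4: 1

The root is level 0 and the size-1 base case is level 4 (the tree spans levels 0 through 4, i.e. 5 levels counting the root), so the depth is the number of divisions: log_7(2401) = 4

The recursion tree depth is log_7(2401) = 4. At each level, the problem size is divided by 7, so it takes 4 divisions to reduce to a base case of size 1. The algorithm makes 9 recursive calls at each level.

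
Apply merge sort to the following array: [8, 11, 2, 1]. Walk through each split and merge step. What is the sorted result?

Merge sort trace:

Split: [8, 11, 2, 1] -> [8, 11] and [2, 1]
  Split: [8, 11] -> [8] and [11]
  Merge: [8] + [11] -> [8, 11]
  Split: [2, 1] -> [2] and [1]
  Merge: [2] + [1] -> [1, 2]
Merge: [8, 11] + [1, 2] -> [1, 2, 8, 11]

Final sorted array: [1, 2, 8, 11]

The merge sort proceeds by recursively splitting the array and merging sorted halves.
After all merges, the sorted array is [1, 2, 8, 11].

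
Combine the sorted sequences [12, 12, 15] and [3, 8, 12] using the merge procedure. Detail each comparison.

Merging process:

Compare 12 vs 3: take 3 from right. Merged: [3]
Compare 12 vs 8: take 8 from right. Merged: [3, 8]
Compare 12 vs 12: take 12 from left. Merged: [3, 8, 12]
Compare 12 vs 12: take 12 from left. Merged: [3, 8, 12, 12]
Compare 15 vs 12: take 12 from right. Merged: [3, 8, 12, 12, 12]
Append remaining from left: [15]. Merged: [3, 8, 12, 12, 12, 15]

Final merged array: [3, 8, 12, 12, 12, 15]
Total comparisons: 5

The merged array is [3, 8, 12, 12, 12, 15], requiring 5 comparisons. The merge step runs in O(n) time where n is the total number of elements.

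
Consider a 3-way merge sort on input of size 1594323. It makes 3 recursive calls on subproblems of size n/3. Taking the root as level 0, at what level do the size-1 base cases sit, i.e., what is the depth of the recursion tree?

For divide and conquer with division factor 3:

Problem sizes at each level:
Level 0: 1594323
Level 1: 531441
Level 2: 177147
Level 3: 59049
Level 4: 19683
Level 5: 6561
Level 6: 2187
Level 7: 729
Level 8: 243
Level 9: 81
Level 10: 27
Level 11: 9
Level 12: 3
Level 13: 1

The root is level 0 and the size-1 base case is level 13 (the tree spans levels 0 through 13, i.e. 14 levels counting the root), so the depth is the number of divisions: log_3(1594323) = 13

The recursion tree depth is log_3(1594323) = 13. At each level, the problem size is divided by 3, so it takes 13 divisions to reduce to a base case of size 1. The algorithm makes 3 recursive calls at each level.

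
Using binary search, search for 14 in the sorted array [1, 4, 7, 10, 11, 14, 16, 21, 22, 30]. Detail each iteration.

Binary search for 14 in [1, 4, 7, 10, 11, 14, 16, 21, 22, 30]:

lo=0, hi=9, mid=4, arr[mid]=11 -> 11 < 14, search right half
lo=5, hi=9, mid=7, arr[mid]=21 -> 21 > 14, search left half
lo=5, hi=6, mid=5, arr[mid]=14 -> Found target at index 5!

Binary search finds 14 at index 5 after 3 comparisons. The search repeatedly halves the search space by comparing with the middle element.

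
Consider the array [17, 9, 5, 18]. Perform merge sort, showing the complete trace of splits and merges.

Merge sort trace:

Split: [17, 9, 5, 18] -> [17, 9] and [5, 18]
  Split: [17, 9] -> [17] and [9]
  Merge: [17] + [9] -> [9, 17]
  Split: [5, 18] -> [5] and [18]
  Merge: [5] + [18] -> [5, 18]
Merge: [9, 17] + [5, 18] -> [5, 9, 17, 18]

Final sorted array: [5, 9, 17, 18]

The merge sort proceeds by recursively splitting the array and merging sorted halves.
After all merges, the sorted array is [5, 9, 17, 18].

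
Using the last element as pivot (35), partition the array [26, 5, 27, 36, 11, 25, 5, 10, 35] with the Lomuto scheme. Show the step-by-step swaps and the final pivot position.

Lomuto partition with pivot = 35:

Initial array: [26, 5, 27, 36, 11, 25, 5, 10, 35]

arr[0]=26 <= 35: swap with position 0, array becomes [26, 5, 27, 36, 11, 25, 5, 10, 35]
arr[1]=5 <= 35: swap with position 1, array becomes [26, 5, 27, 36, 11, 25, 5, 10, 35]
arr[2]=27 <= 35: swap with position 2, array becomes [26, 5, 27, 36, 11, 25, 5, 10, 35]
arr[3]=36 > 35: no swap
arr[4]=11 <= 35: swap with position 3, array becomes [26, 5, 27, 11, 36, 25, 5, 10, 35]
arr[5]=25 <= 35: swap with position 4, array becomes [26, 5, 27, 11, 25, 36, 5, 10, 35]
arr[6]=5 <= 35: swap with position 5, array becomes [26, 5, 27, 11, 25, 5, 36, 10, 35]
arr[7]=10 <= 35: swap with position 6, array becomes [26, 5, 27, 11, 25, 5, 10, 36, 35]

Place pivot at position 7: [26, 5, 27, 11, 25, 5, 10, 35, 36]
Pivot position: 7

After partitioning with pivot 35, the array becomes [26, 5, 27, 11, 25, 5, 10, 35, 36]. The pivot is placed at index 7. All elements to the left of the pivot are <= 35, and all elements to the right are > 35.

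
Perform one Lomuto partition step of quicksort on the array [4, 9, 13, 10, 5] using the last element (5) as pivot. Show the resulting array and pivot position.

Lomuto partition with pivot = 5:

Initial array: [4, 9, 13, 10, 5]

arr[0]=4 <= 5: swap with position 0, array becomes [4, 9, 13, 10, 5]
arr[1]=9 > 5: no swap
arr[2]=13 > 5: no swap
arr[3]=10 > 5: no swap

Place pivot at position 1: [4, 5, 13, 10, 9]
Pivot position: 1

After partitioning with pivot 5, the array becomes [4, 5, 13, 10, 9]. The pivot is placed at index 1. All elements to the left of the pivot are <= 5, and all elements to the right are > 5.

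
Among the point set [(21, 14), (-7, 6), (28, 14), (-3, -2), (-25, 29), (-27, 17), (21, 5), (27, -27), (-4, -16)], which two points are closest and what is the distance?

Computing all pairwise distances among 9 points:

d((21, 14), (-7, 6)) = 29.1204
d((21, 14), (28, 14)) = 7.0 <-- minimum
d((21, 14), (-3, -2)) = 28.8444
d((21, 14), (-25, 29)) = 48.3839
d((21, 14), (-27, 17)) = 48.0937
d((21, 14), (21, 5)) = 9.0
d((21, 14), (27, -27)) = 41.4367
d((21, 14), (-4, -16)) = 39.0512
d((-7, 6), (28, 14)) = 35.9026
d((-7, 6), (-3, -2)) = 8.9443
d((-7, 6), (-25, 29)) = 29.2062
d((-7, 6), (-27, 17)) = 22.8254
d((-7, 6), (21, 5)) = 28.0179
d((-7, 6), (27, -27)) = 47.3814
d((-7, 6), (-4, -16)) = 22.2036
d((28, 14), (-3, -2)) = 34.8855
d((28, 14), (-25, 29)) = 55.0818
d((28, 14), (-27, 17)) = 55.0818
d((28, 14), (21, 5)) = 11.4018
d((28, 14), (27, -27)) = 41.0122
d((28, 14), (-4, -16)) = 43.8634
d((-3, -2), (-25, 29)) = 38.0132
d((-3, -2), (-27, 17)) = 30.6105
d((-3, -2), (21, 5)) = 25.0
d((-3, -2), (27, -27)) = 39.0512
d((-3, -2), (-4, -16)) = 14.0357
d((-25, 29), (-27, 17)) = 12.1655
d((-25, 29), (21, 5)) = 51.8845
d((-25, 29), (27, -27)) = 76.4199
d((-25, 29), (-4, -16)) = 49.6588
d((-27, 17), (21, 5)) = 49.4773
d((-27, 17), (27, -27)) = 69.6563
d((-27, 17), (-4, -16)) = 40.2244
d((21, 5), (27, -27)) = 32.5576
d((21, 5), (-4, -16)) = 32.6497
d((27, -27), (-4, -16)) = 32.8938

Closest pair: (21, 14) and (28, 14) with distance 7.0

The closest pair is (21, 14) and (28, 14) with Euclidean distance 7.0. For 9 points, brute-force pairwise comparison is shown above. For large n, the divide-and-conquer algorithm (sort by x, recurse on halves, check the dividing strip) achieves O(n log n).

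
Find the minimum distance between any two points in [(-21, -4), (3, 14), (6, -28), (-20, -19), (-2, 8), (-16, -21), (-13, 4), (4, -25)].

Computing all pairwise distances among 8 points:

d((-21, -4), (3, 14)) = 30.0
d((-21, -4), (6, -28)) = 36.1248
d((-21, -4), (-20, -19)) = 15.0333
d((-21, -4), (-2, 8)) = 22.4722
d((-21, -4), (-16, -21)) = 17.72
d((-21, -4), (-13, 4)) = 11.3137
d((-21, -4), (4, -25)) = 32.6497
d((3, 14), (6, -28)) = 42.107
d((3, 14), (-20, -19)) = 40.2244
d((3, 14), (-2, 8)) = 7.8102
d((3, 14), (-16, -21)) = 39.8246
d((3, 14), (-13, 4)) = 18.868
d((3, 14), (4, -25)) = 39.0128
d((6, -28), (-20, -19)) = 27.5136
d((6, -28), (-2, 8)) = 36.8782
d((6, -28), (-16, -21)) = 23.0868
d((6, -28), (-13, 4)) = 37.2156
d((6, -28), (4, -25)) = 3.6056 <-- minimum
d((-20, -19), (-2, 8)) = 32.45
d((-20, -19), (-16, -21)) = 4.4721
d((-20, -19), (-13, 4)) = 24.0416
d((-20, -19), (4, -25)) = 24.7386
d((-2, 8), (-16, -21)) = 32.2025
d((-2, 8), (-13, 4)) = 11.7047
d((-2, 8), (4, -25)) = 33.541
d((-16, -21), (-13, 4)) = 25.1794
d((-16, -21), (4, -25)) = 20.3961
d((-13, 4), (4, -25)) = 33.6155

Closest pair: (6, -28) and (4, -25) with distance 3.6056

The closest pair is (6, -28) and (4, -25) with Euclidean distance 3.6056. For 8 points, brute-force pairwise comparison is shown above. For large n, the divide-and-conquer algorithm (sort by x, recurse on halves, check the dividing strip) achieves O(n log n).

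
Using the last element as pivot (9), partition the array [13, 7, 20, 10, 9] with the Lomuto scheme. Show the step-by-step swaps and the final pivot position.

Lomuto partition with pivot = 9:

Initial array: [13, 7, 20, 10, 9]

arr[0]=13 > 9: no swap
arr[1]=7 <= 9: swap with position 0, array becomes [7, 13, 20, 10, 9]
arr[2]=20 > 9: no swap
arr[3]=10 > 9: no swap

Place pivot at position 1: [7, 9, 20, 10, 13]
Pivot position: 1

After partitioning with pivot 9, the array becomes [7, 9, 20, 10, 13]. The pivot is placed at index 1. All elements to the left of the pivot are <= 9, and all elements to the right are > 9.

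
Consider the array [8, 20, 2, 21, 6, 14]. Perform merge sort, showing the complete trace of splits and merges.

Merge sort trace:

Split: [8, 20, 2, 21, 6, 14] -> [8, 20, 2] and [21, 6, 14]
  Split: [8, 20, 2] -> [8] and [20, 2]
    Split: [20, 2] -> [20] and [2]
    Merge: [20] + [2] -> [2, 20]
  Merge: [8] + [2, 20] -> [2, 8, 20]
  Split: [21, 6, 14] -> [21] and [6, 14]
    Split: [6, 14] -> [6] and [14]
    Merge: [6] + [14] -> [6, 14]
  Merge: [21] + [6, 14] -> [6, 14, 21]
Merge: [2, 8, 20] + [6, 14, 21] -> [2, 6, 8, 14, 20, 21]

Final sorted array: [2, 6, 8, 14, 20, 21]

The merge sort proceeds by recursively splitting the array and merging sorted halves.
After all merges, the sorted array is [2, 6, 8, 14, 20, 21].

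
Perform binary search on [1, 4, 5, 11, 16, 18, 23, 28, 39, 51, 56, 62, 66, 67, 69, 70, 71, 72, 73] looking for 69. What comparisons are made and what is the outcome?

Binary search for 69 in [1, 4, 5, 11, 16, 18, 23, 28, 39, 51, 56, 62, 66, 67, 69, 70, 71, 72, 73]:

lo=0, hi=18, mid=9, arr[mid]=51 -> 51 < 69, search right half
lo=10, hi=18, mid=14, arr[mid]=69 -> Found target at index 14!

Binary search finds 69 at index 14 after 2 comparisons. The search repeatedly halves the search space by comparing with the middle element.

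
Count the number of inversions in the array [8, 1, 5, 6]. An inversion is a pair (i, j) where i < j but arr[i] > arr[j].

Finding inversions in [8, 1, 5, 6]:

(0, 1): arr[0]=8 > arr[1]=1
(0, 2): arr[0]=8 > arr[2]=5
(0, 3): arr[0]=8 > arr[3]=6

Total inversions: 3

The array has 3 inversion(s): (0,1), (0,2), (0,3). Each pair (i,j) satisfies i < j and arr[i] > arr[j].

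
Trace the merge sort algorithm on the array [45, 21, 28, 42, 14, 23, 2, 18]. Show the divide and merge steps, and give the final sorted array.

Merge sort trace:

Split: [45, 21, 28, 42, 14, 23, 2, 18] -> [45, 21, 28, 42] and [14, 23, 2, 18]
  Split: [45, 21, 28, 42] -> [45, 21] and [28, 42]
    Split: [45, 21] -> [45] and [21]
    Merge: [45] + [21] -> [21, 45]
    Split: [28, 42] -> [28] and [42]
    Merge: [28] + [42] -> [28, 42]
  Merge: [21, 45] + [28, 42] -> [21, 28, 42, 45]
  Split: [14, 23, 2, 18] -> [14, 23] and [2, 18]
    Split: [14, 23] -> [14] and [23]
    Merge: [14] + [23] -> [14, 23]
    Split: [2, 18] -> [2] and [18]
    Merge: [2] + [18] -> [2, 18]
  Merge: [14, 23] + [2, 18] -> [2, 14, 18, 23]
Merge: [21, 28, 42, 45] + [2, 14, 18, 23] -> [2, 14, 18, 21, 23, 28, 42, 45]

Final sorted array: [2, 14, 18, 21, 23, 28, 42, 45]

The merge sort proceeds by recursively splitting the array and merging sorted halves.
After all merges, the sorted array is [2, 14, 18, 21, 23, 28, 42, 45].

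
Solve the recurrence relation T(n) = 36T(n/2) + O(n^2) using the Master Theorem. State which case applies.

Master Theorem for T(n) = 36T(n/2) + O(n^2):

a = 36, b = 2, c = 2
log_b(a) = log_2(36) = 5.1699

Case 1: c = 2 < log_2(36) = 5.1699
T(n) = O(n^(log_2 36))

For T(n) = 36T(n/2) + O(n^2): log_2(36) = 5.1699. This is Case 1 of the Master Theorem (c < log_b(a), work dominated by leaves), giving O(n^(log_2 36)).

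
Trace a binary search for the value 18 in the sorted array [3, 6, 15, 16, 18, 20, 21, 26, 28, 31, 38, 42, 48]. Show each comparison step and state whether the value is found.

Binary search for 18 in [3, 6, 15, 16, 18, 20, 21, 26, 28, 31, 38, 42, 48]:

lo=0, hi=12, mid=6, arr[mid]=21 -> 21 > 18, search left half
lo=0, hi=5, mid=2, arr[mid]=15 -> 15 < 18, search right half
lo=3, hi=5, mid=4, arr[mid]=18 -> Found target at index 4!

Binary search finds 18 at index 4 after 3 comparisons. The search repeatedly halves the search space by comparing with the middle element.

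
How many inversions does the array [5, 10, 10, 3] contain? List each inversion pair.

Finding inversions in [5, 10, 10, 3]:

(0, 3): arr[0]=5 > arr[3]=3
(1, 3): arr[1]=10 > arr[3]=3
(2, 3): arr[2]=10 > arr[3]=3

Total inversions: 3

The array has 3 inversion(s): (0,3), (1,3), (2,3). Each pair (i,j) satisfies i < j and arr[i] > arr[j].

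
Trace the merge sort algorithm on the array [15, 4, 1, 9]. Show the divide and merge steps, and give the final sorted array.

Merge sort trace:

Split: [15, 4, 1, 9] -> [15, 4] and [1, 9]
  Split: [15, 4] -> [15] and [4]
  Merge: [15] + [4] -> [4, 15]
  Split: [1, 9] -> [1] and [9]
  Merge: [1] + [9] -> [1, 9]
Merge: [4, 15] + [1, 9] -> [1, 4, 9, 15]

Final sorted array: [1, 4, 9, 15]

The merge sort proceeds by recursively splitting the array and merging sorted halves.
After all merges, the sorted array is [1, 4, 9, 15].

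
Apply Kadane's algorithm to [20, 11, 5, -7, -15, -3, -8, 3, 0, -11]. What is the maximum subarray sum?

Using Kadane's algorithm on [20, 11, 5, -7, -15, -3, -8, 3, 0, -11]:

Scanning through the array:
Position 1 (value 11): max_ending_here = 31, max_so_far = 31
Position 2 (value 5): max_ending_here = 36, max_so_far = 36
Position 3 (value -7): max_ending_here = 29, max_so_far = 36
Position 4 (value -15): max_ending_here = 14, max_so_far = 36
Position 5 (value -3): max_ending_here = 11, max_so_far = 36
Position 6 (value -8): max_ending_here = 3, max_so_far = 36
Position 7 (value 3): max_ending_here = 6, max_so_far = 36
Position 8 (value 0): max_ending_here = 6, max_so_far = 36
Position 9 (value -11): max_ending_here = -5, max_so_far = 36

Maximum subarray: [20, 11, 5]
Maximum sum: 36

The maximum subarray is [20, 11, 5] with sum 36. This subarray runs from index 0 to index 2.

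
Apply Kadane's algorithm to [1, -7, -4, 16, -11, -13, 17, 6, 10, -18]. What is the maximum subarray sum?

Using Kadane's algorithm on [1, -7, -4, 16, -11, -13, 17, 6, 10, -18]:

Scanning through the array:
Position 1 (value -7): max_ending_here = -6, max_so_far = 1
Position 2 (value -4): max_ending_here = -4, max_so_far = 1
Position 3 (value 16): max_ending_here = 16, max_so_far = 16
Position 4 (value -11): max_ending_here = 5, max_so_far = 16
Position 5 (value -13): max_ending_here = -8, max_so_far = 16
Position 6 (value 17): max_ending_here = 17, max_so_far = 17
Position 7 (value 6): max_ending_here = 23, max_so_far = 23
Position 8 (value 10): max_ending_here = 33, max_so_far = 33
Position 9 (value -18): max_ending_here = 15, max_so_far = 33

Maximum subarray: [17, 6, 10]
Maximum sum: 33

The maximum subarray is [17, 6, 10] with sum 33. This subarray runs from index 6 to index 8.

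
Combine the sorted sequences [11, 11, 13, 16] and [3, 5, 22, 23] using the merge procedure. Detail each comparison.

Merging process:

Compare 11 vs 3: take 3 from right. Merged: [3]
Compare 11 vs 5: take 5 from right. Merged: [3, 5]
Compare 11 vs 22: take 11 from left. Merged: [3, 5, 11]
Compare 11 vs 22: take 11 from left. Merged: [3, 5, 11, 11]
Compare 13 vs 22: take 13 from left. Merged: [3, 5, 11, 11, 13]
Compare 16 vs 22: take 16 from left. Merged: [3, 5, 11, 11, 13, 16]
Append remaining from right: [22, 23]. Merged: [3, 5, 11, 11, 13, 16, 22, 23]

Final merged array: [3, 5, 11, 11, 13, 16, 22, 23]
Total comparisons: 6

The merged array is [3, 5, 11, 11, 13, 16, 22, 23], requiring 6 comparisons. The merge step runs in O(n) time where n is the total number of elements.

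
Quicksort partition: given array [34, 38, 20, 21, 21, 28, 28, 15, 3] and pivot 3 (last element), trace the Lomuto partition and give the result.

Lomuto partition with pivot = 3:

Initial array: [34, 38, 20, 21, 21, 28, 28, 15, 3]

arr[0]=34 > 3: no swap
arr[1]=38 > 3: no swap
arr[2]=20 > 3: no swap
arr[3]=21 > 3: no swap
arr[4]=21 > 3: no swap
arr[5]=28 > 3: no swap
arr[6]=28 > 3: no swap
arr[7]=15 > 3: no swap

Place pivot at position 0: [3, 38, 20, 21, 21, 28, 28, 15, 34]
Pivot position: 0

After partitioning with pivot 3, the array becomes [3, 38, 20, 21, 21, 28, 28, 15, 34]. The pivot is placed at index 0. All elements to the left of the pivot are <= 3, and all elements to the right are > 3.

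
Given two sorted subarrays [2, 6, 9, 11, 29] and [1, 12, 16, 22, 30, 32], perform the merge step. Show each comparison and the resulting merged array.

Merging process:

Compare 2 vs 1: take 1 from right. Merged: [1]
Compare 2 vs 12: take 2 from left. Merged: [1, 2]
Compare 6 vs 12: take 6 from left. Merged: [1, 2, 6]
Compare 9 vs 12: take 9 from left. Merged: [1, 2, 6, 9]
Compare 11 vs 12: take 11 from left. Merged: [1, 2, 6, 9, 11]
Compare 29 vs 12: take 12 from right. Merged: [1, 2, 6, 9, 11, 12]
Compare 29 vs 16: take 16 from right. Merged: [1, 2, 6, 9, 11, 12, 16]
Compare 29 vs 22: take 22 from right. Merged: [1, 2, 6, 9, 11, 12, 16, 22]
Compare 29 vs 30: take 29 from left. Merged: [1, 2, 6, 9, 11, 12, 16, 22, 29]
Append remaining from right: [30, 32]. Merged: [1, 2, 6, 9, 11, 12, 16, 22, 29, 30, 32]

Final merged array: [1, 2, 6, 9, 11, 12, 16, 22, 29, 30, 32]
Total comparisons: 9

The merged array is [1, 2, 6, 9, 11, 12, 16, 22, 29, 30, 32], requiring 9 comparisons. The merge step runs in O(n) time where n is the total number of elements.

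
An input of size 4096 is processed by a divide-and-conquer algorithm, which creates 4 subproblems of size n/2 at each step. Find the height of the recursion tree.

For divide and conquer with division factor 2:

Problem sizes at each level:
Level 0: 4096
Level 1: 2048
Level 2: 1024
Level 3: 512
Level 4: 256
Level 5: 128
Level 6: 64
Level 7: 32
Level 8: 16
Level 9: 8
Level 10: 4
Level 11: 2
Level 12: 1

The root is level 0 and the size-1 base case is level 12 (the tree spans levels 0 through 12, i.e. 13 levels counting the root), so the depth is the number of divisions: log_2(4096) = 12

The recursion tree depth is log_2(4096) = 12. At each level, the problem size is divided by 2, so it takes 12 divisions to reduce to a base case of size 1. The algorithm makes 4 recursive calls at each level.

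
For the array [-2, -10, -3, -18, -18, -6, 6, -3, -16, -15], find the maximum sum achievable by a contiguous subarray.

Using Kadane's algorithm on [-2, -10, -3, -18, -18, -6, 6, -3, -16, -15]:

Scanning through the array:
Position 1 (value -10): max_ending_here = -10, max_so_far = -2
Position 2 (value -3): max_ending_here = -3, max_so_far = -2
Position 3 (value -18): max_ending_here = -18, max_so_far = -2
Position 4 (value -18): max_ending_here = -18, max_so_far = -2
Position 5 (value -6): max_ending_here = -6, max_so_far = -2
Position 6 (value 6): max_ending_here = 6, max_so_far = 6
Position 7 (value -3): max_ending_here = 3, max_so_far = 6
Position 8 (value -16): max_ending_here = -13, max_so_far = 6
Position 9 (value -15): max_ending_here = -15, max_so_far = 6

Maximum subarray: [6]
Maximum sum: 6

The maximum subarray is [6] with sum 6. This subarray runs from index 6 to index 6.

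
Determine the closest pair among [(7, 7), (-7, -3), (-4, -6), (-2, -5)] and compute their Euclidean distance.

Computing all pairwise distances among 4 points:

d((7, 7), (-7, -3)) = 17.2047
d((7, 7), (-4, -6)) = 17.0294
d((7, 7), (-2, -5)) = 15.0
d((-7, -3), (-4, -6)) = 4.2426
d((-7, -3), (-2, -5)) = 5.3852
d((-4, -6), (-2, -5)) = 2.2361 <-- minimum

Closest pair: (-4, -6) and (-2, -5) with distance 2.2361

The closest pair is (-4, -6) and (-2, -5) with Euclidean distance 2.2361. For 4 points, brute-force pairwise comparison is shown above. For large n, the divide-and-conquer algorithm (sort by x, recurse on halves, check the dividing strip) achieves O(n log n).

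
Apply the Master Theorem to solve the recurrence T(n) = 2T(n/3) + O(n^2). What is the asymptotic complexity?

Master Theorem for T(n) = 2T(n/3) + O(n^2):

a = 2, b = 3, c = 2
log_b(a) = log_3(2) = 0.6309

Case 3: c = 2 > log_3(2) = 0.6309
T(n) = O(n^2) = O(n^2)

For T(n) = 2T(n/3) + O(n^2): log_3(2) = 0.6309. This is Case 3 of the Master Theorem (c > log_b(a), work dominated by root), giving O(n^2).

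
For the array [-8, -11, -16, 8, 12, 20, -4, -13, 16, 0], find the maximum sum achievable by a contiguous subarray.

Using Kadane's algorithm on [-8, -11, -16, 8, 12, 20, -4, -13, 16, 0]:

Scanning through the array:
Position 1 (value -11): max_ending_here = -11, max_so_far = -8
Position 2 (value -16): max_ending_here = -16, max_so_far = -8
Position 3 (value 8): max_ending_here = 8, max_so_far = 8
Position 4 (value 12): max_ending_here = 20, max_so_far = 20
Position 5 (value 20): max_ending_here = 40, max_so_far = 40
Position 6 (value -4): max_ending_here = 36, max_so_far = 40
Position 7 (value -13): max_ending_here = 23, max_so_far = 40
Position 8 (value 16): max_ending_here = 39, max_so_far = 40
Position 9 (value 0): max_ending_here = 39, max_so_far = 40

Maximum subarray: [8, 12, 20]
Maximum sum: 40

The maximum subarray is [8, 12, 20] with sum 40. This subarray runs from index 3 to index 5.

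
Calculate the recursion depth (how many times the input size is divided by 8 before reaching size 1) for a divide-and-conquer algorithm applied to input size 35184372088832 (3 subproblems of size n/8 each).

For divide and conquer with division factor 8:

Problem sizes at each level:
Level 0: 35184372088832
Level 1: 4398046511104
Level 2: 549755813888
Level 3: 68719476736
Level 4: 8589934592
Level 5: 1073741824
Level 6: 134217728
Level 7: 16777216
Level 8: 2097152
Level 9: 262144
Level 10: 32768
Level 11: 4096
Level 12: 512
Level 13: 64
Level 14: 8
Level 15: 1

The root is level 0 and the size-1 base case is level 15 (the tree spans levels 0 through 15, i.e. 16 levels counting the root), so the depth is the number of divisions: log_8(35184372088832) = 15

The recursion tree depth is log_8(35184372088832) = 15. At each level, the problem size is divided by 8, so it takes 15 divisions to reduce to a base case of size 1. The algorithm makes 3 recursive calls at each level.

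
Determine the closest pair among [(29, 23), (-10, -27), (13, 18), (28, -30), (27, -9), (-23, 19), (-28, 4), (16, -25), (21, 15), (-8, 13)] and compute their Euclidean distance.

Computing all pairwise distances among 10 points:

d((29, 23), (-10, -27)) = 63.4114
d((29, 23), (13, 18)) = 16.7631
d((29, 23), (28, -30)) = 53.0094
d((29, 23), (27, -9)) = 32.0624
d((29, 23), (-23, 19)) = 52.1536
d((29, 23), (-28, 4)) = 60.0833
d((29, 23), (16, -25)) = 49.7293
d((29, 23), (21, 15)) = 11.3137
d((29, 23), (-8, 13)) = 38.3275
d((-10, -27), (13, 18)) = 50.5371
d((-10, -27), (28, -30)) = 38.1182
d((-10, -27), (27, -9)) = 41.1461
d((-10, -27), (-23, 19)) = 47.8017
d((-10, -27), (-28, 4)) = 35.8469
d((-10, -27), (16, -25)) = 26.0768
d((-10, -27), (21, 15)) = 52.2015
d((-10, -27), (-8, 13)) = 40.05
d((13, 18), (28, -30)) = 50.2892
d((13, 18), (27, -9)) = 30.4138
d((13, 18), (-23, 19)) = 36.0139
d((13, 18), (-28, 4)) = 43.3244
d((13, 18), (16, -25)) = 43.1045
d((13, 18), (21, 15)) = 8.544 <-- minimum
d((13, 18), (-8, 13)) = 21.587
d((28, -30), (27, -9)) = 21.0238
d((28, -30), (-23, 19)) = 70.7248
d((28, -30), (-28, 4)) = 65.5134
d((28, -30), (16, -25)) = 13.0
d((28, -30), (21, 15)) = 45.5412
d((28, -30), (-8, 13)) = 56.0803
d((27, -9), (-23, 19)) = 57.3062
d((27, -9), (-28, 4)) = 56.5155
d((27, -9), (16, -25)) = 19.4165
d((27, -9), (21, 15)) = 24.7386
d((27, -9), (-8, 13)) = 41.3401
d((-23, 19), (-28, 4)) = 15.8114
d((-23, 19), (16, -25)) = 58.7963
d((-23, 19), (21, 15)) = 44.1814
d((-23, 19), (-8, 13)) = 16.1555
d((-28, 4), (16, -25)) = 52.6972
d((-28, 4), (21, 15)) = 50.2195
d((-28, 4), (-8, 13)) = 21.9317
d((16, -25), (21, 15)) = 40.3113
d((16, -25), (-8, 13)) = 44.9444
d((21, 15), (-8, 13)) = 29.0689

Closest pair: (13, 18) and (21, 15) with distance 8.544

The closest pair is (13, 18) and (21, 15) with Euclidean distance 8.544. For 10 points, brute-force pairwise comparison is shown above. For large n, the divide-and-conquer algorithm (sort by x, recurse on halves, check the dividing strip) achieves O(n log n).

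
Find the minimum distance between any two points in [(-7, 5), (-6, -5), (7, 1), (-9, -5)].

Computing all pairwise distances among 4 points:

d((-7, 5), (-6, -5)) = 10.0499
d((-7, 5), (7, 1)) = 14.5602
d((-7, 5), (-9, -5)) = 10.198
d((-6, -5), (7, 1)) = 14.3178
d((-6, -5), (-9, -5)) = 3.0 <-- minimum
d((7, 1), (-9, -5)) = 17.088

Closest pair: (-6, -5) and (-9, -5) with distance 3.0

The closest pair is (-6, -5) and (-9, -5) with Euclidean distance 3.0. For 4 points, brute-force pairwise comparison is shown above. For large n, the divide-and-conquer algorithm (sort by x, recurse on halves, check the dividing strip) achieves O(n log n).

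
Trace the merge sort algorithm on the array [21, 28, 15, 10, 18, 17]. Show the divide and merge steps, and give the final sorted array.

Merge sort trace:

Split: [21, 28, 15, 10, 18, 17] -> [21, 28, 15] and [10, 18, 17]
  Split: [21, 28, 15] -> [21] and [28, 15]
    Split: [28, 15] -> [28] and [15]
    Merge: [28] + [15] -> [15, 28]
  Merge: [21] + [15, 28] -> [15, 21, 28]
  Split: [10, 18, 17] -> [10] and [18, 17]
    Split: [18, 17] -> [18] and [17]
    Merge: [18] + [17] -> [17, 18]
  Merge: [10] + [17, 18] -> [10, 17, 18]
Merge: [15, 21, 28] + [10, 17, 18] -> [10, 15, 17, 18, 21, 28]

Final sorted array: [10, 15, 17, 18, 21, 28]

The merge sort proceeds by recursively splitting the array and merging sorted halves.
After all merges, the sorted array is [10, 15, 17, 18, 21, 28].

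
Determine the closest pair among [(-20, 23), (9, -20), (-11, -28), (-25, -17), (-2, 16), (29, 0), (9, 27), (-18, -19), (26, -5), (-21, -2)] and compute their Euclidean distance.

Computing all pairwise distances among 10 points:

d((-20, 23), (9, -20)) = 51.8652
d((-20, 23), (-11, -28)) = 51.788
d((-20, 23), (-25, -17)) = 40.3113
d((-20, 23), (-2, 16)) = 19.3132
d((-20, 23), (29, 0)) = 54.1295
d((-20, 23), (9, 27)) = 29.2746
d((-20, 23), (-18, -19)) = 42.0476
d((-20, 23), (26, -5)) = 53.8516
d((-20, 23), (-21, -2)) = 25.02
d((9, -20), (-11, -28)) = 21.5407
d((9, -20), (-25, -17)) = 34.1321
d((9, -20), (-2, 16)) = 37.6431
d((9, -20), (29, 0)) = 28.2843
d((9, -20), (9, 27)) = 47.0
d((9, -20), (-18, -19)) = 27.0185
d((9, -20), (26, -5)) = 22.6716
d((9, -20), (-21, -2)) = 34.9857
d((-11, -28), (-25, -17)) = 17.8045
d((-11, -28), (-2, 16)) = 44.911
d((-11, -28), (29, 0)) = 48.8262
d((-11, -28), (9, 27)) = 58.5235
d((-11, -28), (-18, -19)) = 11.4018
d((-11, -28), (26, -5)) = 43.566
d((-11, -28), (-21, -2)) = 27.8568
d((-25, -17), (-2, 16)) = 40.2244
d((-25, -17), (29, 0)) = 56.6127
d((-25, -17), (9, 27)) = 55.6058
d((-25, -17), (-18, -19)) = 7.2801
d((-25, -17), (26, -5)) = 52.3927
d((-25, -17), (-21, -2)) = 15.5242
d((-2, 16), (29, 0)) = 34.8855
d((-2, 16), (9, 27)) = 15.5563
d((-2, 16), (-18, -19)) = 38.4838
d((-2, 16), (26, -5)) = 35.0
d((-2, 16), (-21, -2)) = 26.1725
d((29, 0), (9, 27)) = 33.6006
d((29, 0), (-18, -19)) = 50.6952
d((29, 0), (26, -5)) = 5.831 <-- minimum
d((29, 0), (-21, -2)) = 50.04
d((9, 27), (-18, -19)) = 53.3385
d((9, 27), (26, -5)) = 36.2353
d((9, 27), (-21, -2)) = 41.7253
d((-18, -19), (26, -5)) = 46.1736
d((-18, -19), (-21, -2)) = 17.2627
d((26, -5), (-21, -2)) = 47.0956

Closest pair: (29, 0) and (26, -5) with distance 5.831

The closest pair is (29, 0) and (26, -5) with Euclidean distance 5.831. For 10 points, brute-force pairwise comparison is shown above. For large n, the divide-and-conquer algorithm (sort by x, recurse on halves, check the dividing strip) achieves O(n log n).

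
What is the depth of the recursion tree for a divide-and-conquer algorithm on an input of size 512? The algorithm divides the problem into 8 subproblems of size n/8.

For divide and conquer with division factor 8:

Problem sizes at each level:
Level 0: 512
Level 1: 64
Level 2: 8
Level 3: 1

The root is level 0 and the size-1 base case is level 3 (the tree spans levels 0 through 3, i.e. 4 levels counting the root), so the depth is the number of divisions: log_8(512) = 3

The recursion tree depth is log_8(512) = 3. At each level, the problem size is divided by 8, so it takes 3 divisions to reduce to a base case of size 1. The algorithm makes 8 recursive calls at each level.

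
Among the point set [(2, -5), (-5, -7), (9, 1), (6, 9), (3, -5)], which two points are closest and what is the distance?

Computing all pairwise distances among 5 points:

d((2, -5), (-5, -7)) = 7.2801
d((2, -5), (9, 1)) = 9.2195
d((2, -5), (6, 9)) = 14.5602
d((2, -5), (3, -5)) = 1.0 <-- minimum
d((-5, -7), (9, 1)) = 16.1245
d((-5, -7), (6, 9)) = 19.4165
d((-5, -7), (3, -5)) = 8.2462
d((9, 1), (6, 9)) = 8.544
d((9, 1), (3, -5)) = 8.4853
d((6, 9), (3, -5)) = 14.3178

Closest pair: (2, -5) and (3, -5) with distance 1.0

The closest pair is (2, -5) and (3, -5) with Euclidean distance 1.0. For 5 points, brute-force pairwise comparison is shown above. For large n, the divide-and-conquer algorithm (sort by x, recurse on halves, check the dividing strip) achieves O(n log n).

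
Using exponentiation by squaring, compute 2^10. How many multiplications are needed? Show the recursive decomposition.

Computing 2^10 by squaring (build up from 2^1; each line after the first costs one multiplication):

2^1 = 2
2^2 = (2^1)^2 = 2^2 = 4
2^4 = (2^2)^2 = 4^2 = 16
2^5 = 2 * 2^4 = 2 * 16 = 32
2^10 = (2^5)^2 = 32^2 = 1024

Result: 1024
Multiplications needed: 4 (4 lines after 2^1)

2^10 = 1024. Using exponentiation by squaring, this requires 4 multiplications. The key idea: if the exponent is even, square the half-power; if odd, multiply by the base once.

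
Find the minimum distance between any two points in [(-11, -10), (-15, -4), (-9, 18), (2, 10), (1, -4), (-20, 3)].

Computing all pairwise distances among 6 points:

d((-11, -10), (-15, -4)) = 7.2111 <-- minimum
d((-11, -10), (-9, 18)) = 28.0713
d((-11, -10), (2, 10)) = 23.8537
d((-11, -10), (1, -4)) = 13.4164
d((-11, -10), (-20, 3)) = 15.8114
d((-15, -4), (-9, 18)) = 22.8035
d((-15, -4), (2, 10)) = 22.0227
d((-15, -4), (1, -4)) = 16.0
d((-15, -4), (-20, 3)) = 8.6023
d((-9, 18), (2, 10)) = 13.6015
d((-9, 18), (1, -4)) = 24.1661
d((-9, 18), (-20, 3)) = 18.6011
d((2, 10), (1, -4)) = 14.0357
d((2, 10), (-20, 3)) = 23.0868
d((1, -4), (-20, 3)) = 22.1359

Closest pair: (-11, -10) and (-15, -4) with distance 7.2111

The closest pair is (-11, -10) and (-15, -4) with Euclidean distance 7.2111. For 6 points, brute-force pairwise comparison is shown above. For large n, the divide-and-conquer algorithm (sort by x, recurse on halves, check the dividing strip) achieves O(n log n).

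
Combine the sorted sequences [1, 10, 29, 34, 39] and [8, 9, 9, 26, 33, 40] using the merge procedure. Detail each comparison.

Merging process:

Compare 1 vs 8: take 1 from left. Merged: [1]
Compare 10 vs 8: take 8 from right. Merged: [1, 8]
Compare 10 vs 9: take 9 from right. Merged: [1, 8, 9]
Compare 10 vs 9: take 9 from right. Merged: [1, 8, 9, 9]
Compare 10 vs 26: take 10 from left. Merged: [1, 8, 9, 9, 10]
Compare 29 vs 26: take 26 from right. Merged: [1, 8, 9, 9, 10, 26]
Compare 29 vs 33: take 29 from left. Merged: [1, 8, 9, 9, 10, 26, 29]
Compare 34 vs 33: take 33 from right. Merged: [1, 8, 9, 9, 10, 26, 29, 33]
Compare 34 vs 40: take 34 from left. Merged: [1, 8, 9, 9, 10, 26, 29, 33, 34]
Compare 39 vs 40: take 39 from left. Merged: [1, 8, 9, 9, 10, 26, 29, 33, 34, 39]
Append remaining from right: [40]. Merged: [1, 8, 9, 9, 10, 26, 29, 33, 34, 39, 40]

Final merged array: [1, 8, 9, 9, 10, 26, 29, 33, 34, 39, 40]
Total comparisons: 10

The merged array is [1, 8, 9, 9, 10, 26, 29, 33, 34, 39, 40], requiring 10 comparisons. The merge step runs in O(n) time where n is the total number of elements.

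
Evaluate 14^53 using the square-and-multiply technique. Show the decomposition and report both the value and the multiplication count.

Computing 14^53 by squaring (build up from 14^1; each line after the first costs one multiplication):

14^1 = 14
14^2 = (14^1)^2 = 14^2 = 196
14^3 = 14 * 14^2 = 14 * 196 = 2744
14^6 = (14^3)^2 = 2744^2 = 7529536
14^12 = (14^6)^2 = 7529536^2 = 56693912375296
14^13 = 14 * 14^12 = 14 * 56693912375296 = 793714773254144
14^26 = (14^13)^2 = 793714773254144^2 = 629983141281877223603213172736
14^52 = (14^26)^2 = 629983141281877223603213172736^2 = 396878758299381678483277913691857524931552116018231373725696
14^53 = 14 * 14^52 = 14 * 396878758299381678483277913691857524931552116018231373725696 = 5556302616191343498765890791686005349041729624255239232159744

Result: 5556302616191343498765890791686005349041729624255239232159744
Multiplications needed: 8 (8 lines after 14^1)

14^53 = 5556302616191343498765890791686005349041729624255239232159744. Using exponentiation by squaring, this requires 8 multiplications. The key idea: if the exponent is even, square the half-power; if odd, multiply by the base once.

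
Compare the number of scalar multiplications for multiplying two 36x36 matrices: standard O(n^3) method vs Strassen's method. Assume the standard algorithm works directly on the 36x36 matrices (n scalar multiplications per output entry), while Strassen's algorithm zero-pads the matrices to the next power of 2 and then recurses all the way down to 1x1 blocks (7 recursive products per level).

Matrix multiplication for 36x36 matrices:

Strassen's algorithm requires power-of-2 dimensions. Pad 36x36 to 64x64 (next power of 2).

Standard algorithm: 36^3 = 46656 multiplications
Strassen's algorithm: 7^(log2(64)) = 7^6 = 117649 multiplications
Difference: 46656 - 117649 = -70993 (Strassen uses MORE here due to padding overhead — for small or just-over-power-of-2 n, padding can outweigh the per-level savings)

Standard: 46656 multiplications (36^3). Strassen: 117649 multiplications (7^6, after padding to 64x64). Strassen reduces 8 recursive multiplications to 7 at each level.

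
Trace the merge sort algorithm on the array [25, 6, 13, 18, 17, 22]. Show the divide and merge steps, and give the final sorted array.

Merge sort trace:

Split: [25, 6, 13, 18, 17, 22] -> [25, 6, 13] and [18, 17, 22]
  Split: [25, 6, 13] -> [25] and [6, 13]
    Split: [6, 13] -> [6] and [13]
    Merge: [6] + [13] -> [6, 13]
  Merge: [25] + [6, 13] -> [6, 13, 25]
  Split: [18, 17, 22] -> [18] and [17, 22]
    Split: [17, 22] -> [17] and [22]
    Merge: [17] + [22] -> [17, 22]
  Merge: [18] + [17, 22] -> [17, 18, 22]
Merge: [6, 13, 25] + [17, 18, 22] -> [6, 13, 17, 18, 22, 25]

Final sorted array: [6, 13, 17, 18, 22, 25]

The merge sort proceeds by recursively splitting the array and merging sorted halves.
After all merges, the sorted array is [6, 13, 17, 18, 22, 25].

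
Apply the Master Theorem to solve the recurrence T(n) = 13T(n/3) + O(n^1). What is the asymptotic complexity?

Master Theorem for T(n) = 13T(n/3) + O(n^1):

a = 13, b = 3, c = 1
log_b(a) = log_3(13) = 2.3347

Case 1: c = 1 < log_3(13) = 2.3347
T(n) = O(n^(log_3 13))

For T(n) = 13T(n/3) + O(n^1): log_3(13) = 2.3347. This is Case 1 of the Master Theorem (c < log_b(a), work dominated by leaves), giving O(n^(log_3 13)).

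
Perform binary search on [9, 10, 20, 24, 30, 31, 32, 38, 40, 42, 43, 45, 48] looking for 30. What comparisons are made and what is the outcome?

Binary search for 30 in [9, 10, 20, 24, 30, 31, 32, 38, 40, 42, 43, 45, 48]:

lo=0, hi=12, mid=6, arr[mid]=32 -> 32 > 30, search left half
lo=0, hi=5, mid=2, arr[mid]=20 -> 20 < 30, search right half
lo=3, hi=5, mid=4, arr[mid]=30 -> Found target at index 4!

Binary search finds 30 at index 4 after 3 comparisons. The search repeatedly halves the search space by comparing with the middle element.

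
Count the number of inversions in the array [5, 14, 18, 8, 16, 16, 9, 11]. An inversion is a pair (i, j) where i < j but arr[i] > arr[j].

Finding inversions in [5, 14, 18, 8, 16, 16, 9, 11]:

(1, 3): arr[1]=14 > arr[3]=8
(1, 6): arr[1]=14 > arr[6]=9
(1, 7): arr[1]=14 > arr[7]=11
(2, 3): arr[2]=18 > arr[3]=8
(2, 4): arr[2]=18 > arr[4]=16
(2, 5): arr[2]=18 > arr[5]=16
(2, 6): arr[2]=18 > arr[6]=9
(2, 7): arr[2]=18 > arr[7]=11
(4, 6): arr[4]=16 > arr[6]=9
(4, 7): arr[4]=16 > arr[7]=11
(5, 6): arr[5]=16 > arr[6]=9
(5, 7): arr[5]=16 > arr[7]=11

Total inversions: 12

The array has 12 inversion(s): (1,3), (1,6), (1,7), (2,3), (2,4), (2,5), (2,6), (2,7), (4,6), (4,7), (5,6), (5,7). Each pair (i,j) satisfies i < j and arr[i] > arr[j].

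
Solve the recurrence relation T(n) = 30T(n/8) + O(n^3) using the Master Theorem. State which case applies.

Master Theorem for T(n) = 30T(n/8) + O(n^3):

a = 30, b = 8, c = 3
log_b(a) = log_8(30) = 1.6356

Case 3: c = 3 > log_8(30) = 1.6356
T(n) = O(n^3) = O(n^3)

For T(n) = 30T(n/8) + O(n^3): log_8(30) = 1.6356. This is Case 3 of the Master Theorem (c > log_b(a), work dominated by root), giving O(n^3).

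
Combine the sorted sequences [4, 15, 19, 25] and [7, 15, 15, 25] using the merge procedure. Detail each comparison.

Merging process:

Compare 4 vs 7: take 4 from left. Merged: [4]
Compare 15 vs 7: take 7 from right. Merged: [4, 7]
Compare 15 vs 15: take 15 from left. Merged: [4, 7, 15]
Compare 19 vs 15: take 15 from right. Merged: [4, 7, 15, 15]
Compare 19 vs 15: take 15 from right. Merged: [4, 7, 15, 15, 15]
Compare 19 vs 25: take 19 from left. Merged: [4, 7, 15, 15, 15, 19]
Compare 25 vs 25: take 25 from left. Merged: [4, 7, 15, 15, 15, 19, 25]
Append remaining from right: [25]. Merged: [4, 7, 15, 15, 15, 19, 25, 25]

Final merged array: [4, 7, 15, 15, 15, 19, 25, 25]
Total comparisons: 7

The merged array is [4, 7, 15, 15, 15, 19, 25, 25], requiring 7 comparisons. The merge step runs in O(n) time where n is the total number of elements.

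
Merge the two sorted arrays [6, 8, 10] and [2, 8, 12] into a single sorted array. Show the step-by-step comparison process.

Merging process:

Compare 6 vs 2: take 2 from right. Merged: [2]
Compare 6 vs 8: take 6 from left. Merged: [2, 6]
Compare 8 vs 8: take 8 from left. Merged: [2, 6, 8]
Compare 10 vs 8: take 8 from right. Merged: [2, 6, 8, 8]
Compare 10 vs 12: take 10 from left. Merged: [2, 6, 8, 8, 10]
Append remaining from right: [12]. Merged: [2, 6, 8, 8, 10, 12]

Final merged array: [2, 6, 8, 8, 10, 12]
Total comparisons: 5

The merged array is [2, 6, 8, 8, 10, 12], requiring 5 comparisons. The merge step runs in O(n) time where n is the total number of elements.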